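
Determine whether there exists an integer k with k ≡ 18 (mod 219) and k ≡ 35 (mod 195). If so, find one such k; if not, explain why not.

Reduce both congruences modulo 3, which divides 219 and 195: they say k ≡ 18 (mod 3) and k ≡ 35 (mod 3).
These are incompatible: 18 − 35 = -17 is not divisible by 3.
Therefore no such k exists.

There is no such integer.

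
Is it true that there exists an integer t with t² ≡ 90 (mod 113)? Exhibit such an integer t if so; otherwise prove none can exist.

Apply Euler's criterion with the prime 113: 90 is a quadratic residue iff 90^56 ≡ 1 (mod 113), and a non-residue iff it is ≡ −1.
Squaring successively (mod 113): 90^2 = 8100 ≡ 77; 90^4 ≡ 77² = 5929 ≡ 53; 90^8 ≡ 53² = 2809 ≡ 97; 90^16 ≡ 97² = 9409 ≡ 30; 90^32 ≡ 30² = 900 ≡ 109.
Since 56 = 32 + 16 + 8, 90^56 ≡ 109 · 30 · 97; multiplying out mod 113: 109·30 = 3270 ≡ 106, then 106·97 = 10282 ≡ 112. Thus 90^56 ≡ 112 ≡ −1 (mod 113).
By Euler's criterion 90 is a quadratic non-residue mod 113: no t satisfies t² ≡ 90 (mod 113).

No such integer exists.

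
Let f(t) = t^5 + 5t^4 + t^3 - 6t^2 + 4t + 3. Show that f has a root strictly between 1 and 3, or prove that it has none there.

No.

The endpoint values f(1) = 8 and f(3) = 636 are both positive. Claim: f(t) > 0 for every t in (1, 3).
Substitute t = 1 + u, where 0 < u < 2 on the interval. Expanding, f(1 + u) = u^5 + 10u^4 + 31u^3 + 37u^2 + 20u + 8.
All 6 nonzero coefficients of this polynomial in u are positive; hence for u > 0 the value is a sum of positive terms (the constant 8 among them).
Therefore f(t) > 0 throughout (1, 3), and f has no zero there.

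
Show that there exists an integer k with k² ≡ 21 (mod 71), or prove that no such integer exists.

71 is prime, so by Euler's criterion 21 is a square mod 71 iff 21^((71−1)/2) = 21^35 ≡ 1 (mod 71).
Repeated squaring mod 71: 21^2 = 441 ≡ 15; 21^4 ≡ 15² = 225 ≡ 12; 21^8 ≡ 12² = 144 ≡ 2; 21^16 ≡ 2² = 4 ≡ 4; 21^32 ≡ 4² = 16 ≡ 16.
Since 35 = 32 + 2 + 1, 21^35 ≡ 16 · 15 · 21; multiplying out mod 71: 16·15 = 240 ≡ 27, then 27·21 = 567 ≡ 70. Thus 21^35 ≡ 70 ≡ −1 (mod 71).
The value −1 means 21 is a non-residue modulo 71, so k² ≡ 21 (mod 71) is impossible.

No such integer exists.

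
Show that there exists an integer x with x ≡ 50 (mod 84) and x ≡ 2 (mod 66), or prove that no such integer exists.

The moduli are not coprime: gcd(84, 66) = 6. Compatibility requires 6 ∣ (2 − 50) = -48, which holds, so solutions exist.
Step through x = 50, 50 + 84, 50 + 2·84, …: the values 50, 134 reduce mod 66 to 50, 2. The value 134 hits 2.
Check: 134 mod 84 = 50, 134 mod 66 = 2. ✓

x = 134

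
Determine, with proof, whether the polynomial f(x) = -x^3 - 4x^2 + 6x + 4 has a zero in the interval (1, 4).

f(1) = 5 and f(4) = -100, which have opposite signs.
As a polynomial, f is continuous on every closed interval.
By the Intermediate Value Theorem f must vanish at some point of (1, 4).

Yes, f has a root in the interval.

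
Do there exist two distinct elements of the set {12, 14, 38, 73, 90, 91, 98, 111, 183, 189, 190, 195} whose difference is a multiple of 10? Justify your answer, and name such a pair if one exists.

Both 38 and 98 leave remainder 8 on division by 10; their difference 60 = 6·10 is a multiple of 10.

Yes: 38 and 98.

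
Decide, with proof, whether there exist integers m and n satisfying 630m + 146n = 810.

m = 43, n = -180

Since gcd(630, 146) = 2 and 810 = 2·405, Bézout's identity guarantees a solution.
Dividing through by 2 reduces the equation to 315m + 73n = 405.
Euclidean algorithm: 315 = 4·73 + 23, 73 = 3·23 + 4, 23 = 5·4 + 3, 4 = 1·3 + 1, 3 = 3·1 + 0.
Unwinding: 1 = 4 − 1·3 = 4 − (23 − 5·4) = −23 + 6·4 = −23 + 6·(73 − 3·23) = 6·73 − 19·23 = 6·73 − 19·(315 − 4·73) = −19·315 + 82·73, i.e. 315·(-19) + 73·82 = 1.
Times 405: 315·(-7695) + 73·33210 = 405, so (-7695, 33210) solves it.
Adding 106·73 to m and subtracting 106·315 from n gives the tidier solution (43, -180).
Check: 630·43 + 146·(-180) = 27090 − 26280 = 810. ✓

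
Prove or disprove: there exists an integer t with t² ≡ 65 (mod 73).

t = 49 works: 49² = 2401, and 2401 − 65 = 2336 = 32·73.

t = 49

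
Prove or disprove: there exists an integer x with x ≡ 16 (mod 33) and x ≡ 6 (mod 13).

The moduli 33 and 13 are coprime, so by the Chinese Remainder Theorem a unique solution modulo 429 exists.
Any solution of the first congruence is x = 16 + 33t; substituting into the second, 33t ≡ 6 − 16 ≡ 3 (mod 13).
33 ≡ 7 (mod 13), so this reads 7t ≡ 3 (mod 13). To invert 7 modulo 13: 13 = 1·7 + 6, 7 = 1·6 + 1, 6 = 6·1 + 0, and unwinding, 1 = 7 − 1·6 = 7 − (13 − 1·7) = −13 + 2·7. Thus 7⁻¹ ≡ 2 (mod 13).
Multiplying by 2: t ≡ 2·3 = 6 (mod 13).
Taking t = 6 gives x = 16 + 33·6 = 214.
Indeed 214 ≡ 16 (mod 33) and 214 ≡ 6 (mod 13).

x = 214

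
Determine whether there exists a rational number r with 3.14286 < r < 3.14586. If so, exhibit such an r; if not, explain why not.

r = 151/48

Multiplying by 48: 48·3.14286 = 150.85728 and 48·3.14586 = 151.00128, so the integer 151 lies strictly between them.
Hence 151/48 is a rational number with 3.14286 < 151/48 < 3.14586.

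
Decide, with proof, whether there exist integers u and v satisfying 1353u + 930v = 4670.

No, no such integers exist.

Both 1353 and 930 are divisible by gcd(1353, 930) = 3, hence so is any combination 1353u + 930v.
However 4670 leaves remainder 2 on division by 3.
So the equation is unsolvable over ℤ.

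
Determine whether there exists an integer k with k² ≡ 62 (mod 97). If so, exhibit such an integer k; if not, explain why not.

k = 16

Take k = 16. Then 16² = 256 = 2·97 + 62, so 16² ≡ 62 (mod 97).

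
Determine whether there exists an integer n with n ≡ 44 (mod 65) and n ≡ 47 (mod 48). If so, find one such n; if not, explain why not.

Since 65 and 48 share no common factor, CRT says the pair of congruences has a solution (unique mod 3120).
Write n = 44 + 65t and require 44 + 65t ≡ 47 (mod 48), i.e. 65t ≡ 3 (mod 48).
65 ≡ 17 (mod 48), so this reads 17t ≡ 3 (mod 48). Invert 17 mod 48 by the Euclidean algorithm: 48 = 2·17 + 14, 17 = 1·14 + 3, 14 = 4·3 + 2, 3 = 1·2 + 1, 2 = 2·1 + 0; back-substituting, 1 = 3 − 1·2 = 3 − (14 − 4·3) = −14 + 5·3 = −14 + 5·(17 − 1·14) = 5·17 − 6·14 = 5·17 − 6·(48 − 2·17) = −6·48 + 17·17. Hence 17·17 ≡ 1, so 17⁻¹ ≡ 17 (mod 48).
Multiplying by 17: t ≡ 17·3 = 51 ≡ 3 (mod 48).
With t = 3: n = 44 + 65·3 = 239.
Check: 239 mod 65 = 44, 239 mod 48 = 47. ✓

n = 239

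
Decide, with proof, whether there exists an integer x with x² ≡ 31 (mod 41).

x = 21 works: 21² = 441, and 441 − 31 = 410 = 10·41.

x = 21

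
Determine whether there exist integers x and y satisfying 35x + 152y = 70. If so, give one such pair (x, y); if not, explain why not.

x = 2, y = 0

Since gcd(35, 152) = 1, every integer is an integer combination of 35 and 152.
Euclidean algorithm: 152 = 4·35 + 12, 35 = 2·12 + 11, 12 = 1·11 + 1, 11 = 11·1 + 0.
Working back up the chain: 1 = 12 − 1·11 = 12 − (35 − 2·12) = −35 + 3·12 = −35 + 3·(152 − 4·35) = 3·152 − 13·35. So 35·(-13) + 152·3 = 1.
Scaling by 70 gives the particular solution (x, y) = (-910, 210).
Shifting by a multiple of (152, −35) keeps it a solution: x = -910 + 6·152 = 2, y = 210 − 6·35 = 0.
Check: 35·2 + 152·0 = 70 + 0 = 70. ✓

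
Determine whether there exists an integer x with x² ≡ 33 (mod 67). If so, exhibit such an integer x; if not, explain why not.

x = 57

x = 57 works: 57² = 3249, and 3249 − 33 = 3216 = 48·67.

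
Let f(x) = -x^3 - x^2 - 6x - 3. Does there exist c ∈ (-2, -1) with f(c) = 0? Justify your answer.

f(-2) = 13 and f(-1) = 3, both positive.
f'(x) = -3x^2 - 2x - 6 has discriminant (-2)² − 4·(-3)·(-6) = -68 < 0, so f' has no real roots and is negative for every real x.
Hence f is strictly decreasing on ℝ, and in particular on [-2, -1]. A strictly monotone function with same-sign endpoint values stays positive on the whole interval, so f has no zero in (-2, -1).

No such root exists.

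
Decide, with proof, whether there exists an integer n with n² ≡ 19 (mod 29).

No, no such integer exists.

29 is prime, so by Euler's criterion 19 is a square mod 29 iff 19^((29−1)/2) = 19^14 ≡ 1 (mod 29).
Repeated squaring mod 29: 19^2 = 361 ≡ 13; 19^4 ≡ 13² = 169 ≡ 24; 19^8 ≡ 24² = 576 ≡ 25.
Since 14 = 8 + 4 + 2, 19^14 ≡ 25 · 24 · 13; multiplying out mod 29: 25·24 = 600 ≡ 20, then 20·13 = 260 ≡ 28. Thus 19^14 ≡ 28 ≡ −1 (mod 29).
By Euler's criterion 19 is a quadratic non-residue mod 29: no n satisfies n² ≡ 19 (mod 29).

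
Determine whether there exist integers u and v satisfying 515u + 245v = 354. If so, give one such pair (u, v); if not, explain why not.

No, no such integers exist.

gcd(515, 245) = 5, so every integer of the form 515u + 245v is a multiple of 5.
But 354 is not a multiple of 5 (it leaves remainder 4).
Therefore 515u + 245v = 354 has no solution in integers.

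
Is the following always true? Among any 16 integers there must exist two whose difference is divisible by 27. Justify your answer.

Consider the 16 integers 47, 48, …, 62. They lie in distinct residue classes modulo 27, since 16 ≤ 27.
No two share a residue, so no pair has difference divisible by 27; the claim fails for this set.

No, the set {47, 48, 49, 50, 51, 52, 53, 54, 55, 56, 57, 58, 59, 60, 61, 62} is a counterexample.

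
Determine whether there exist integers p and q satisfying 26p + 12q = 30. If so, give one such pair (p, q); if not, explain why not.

p = 3, q = -4

Since gcd(26, 12) = 2 and 30 = 2·15, Bézout's identity guarantees a solution.
Dividing through by 2 reduces the equation to 13p + 6q = 15.
Euclidean algorithm: 13 = 2·6 + 1, 6 = 6·1 + 0.
Working back up the chain: 1 = 13 − 2·6. So 13·1 + 6·(-2) = 1.
Times 15: 13·15 + 6·(-30) = 15, so (15, -30) solves it.
The general solution is p = 15 + 6k, q = -30 − 13k; taking k = -2 gives the smaller pair p = 3, q = -4.
Check: 26·3 + 12·(-4) = 78 − 48 = 30. ✓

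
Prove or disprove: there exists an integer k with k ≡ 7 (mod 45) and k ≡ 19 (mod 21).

gcd(45, 21) = 3. A simultaneous solution exists iff 7 ≡ 19 (mod 3); here 7 mod 3 = 1 = 19 mod 3, so it does.
List candidates k ≡ 7 (mod 45): 7, 52, 97, 142, 187. Modulo 21 these are 7, 10, 13, 16, 19; 187 gives 19 as required.
Verify: 187 = 4·45 + 7 and 187 = 8·21 + 19. ✓

k = 187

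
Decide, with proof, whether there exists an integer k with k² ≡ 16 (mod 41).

Take k = 4. Then 4² = 16, and since 0 ≤ 16 < 41 this is already reduced: 4² ≡ 16 (mod 41).

k = 4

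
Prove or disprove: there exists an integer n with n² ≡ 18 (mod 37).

37 is prime, so by Euler's criterion 18 is a square mod 37 iff 18^((37−1)/2) = 18^18 ≡ 1 (mod 37).
Repeated squaring mod 37: 18^2 = 324 ≡ 28; 18^4 ≡ 28² = 784 ≡ 7; 18^8 ≡ 7² = 49 ≡ 12; 18^16 ≡ 12² = 144 ≡ 33.
Since 18 = 16 + 2, 18^18 ≡ 33 · 28; multiplying out mod 37: 33·28 = 924 ≡ 36. Thus 18^18 ≡ 36 ≡ −1 (mod 37).
The value −1 means 18 is a non-residue modulo 37, so n² ≡ 18 (mod 37) is impossible.

No such integer exists.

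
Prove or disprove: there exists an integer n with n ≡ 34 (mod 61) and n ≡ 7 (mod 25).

n = 1132

Since 61 and 25 share no common factor, CRT says the pair of congruences has a solution (unique mod 1525).
Any solution of the first congruence is n = 34 + 61t; substituting into the second, 61t ≡ 7 − 34 ≡ 23 (mod 25).
61 ≡ 11 (mod 25), so this reads 11t ≡ 23 (mod 25). To invert 11 modulo 25: 25 = 2·11 + 3, 11 = 3·3 + 2, 3 = 1·2 + 1, 2 = 2·1 + 0, and unwinding, 1 = 3 − 1·2 = 3 − (11 − 3·3) = −11 + 4·3 = −11 + 4·(25 − 2·11) = 4·25 − 9·11. Thus 11⁻¹ ≡ -9 ≡ 16 (mod 25).
Multiplying by 16: t ≡ 16·23 = 368 ≡ 18 (mod 25).
Taking t = 18 gives n = 34 + 61·18 = 1132.
Check: 1132 mod 61 = 34, 1132 mod 25 = 7. ✓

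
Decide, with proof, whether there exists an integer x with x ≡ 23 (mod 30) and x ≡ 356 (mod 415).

No such integer exists.

Both moduli are multiples of 5 = gcd(30, 415), so any solution would satisfy x ≡ 23 and x ≡ 356 modulo 5 simultaneously.
However 23 ≡ 3 and 356 ≡ 1 (mod 5), and 3 ≠ 1.
So no integer satisfies both congruences.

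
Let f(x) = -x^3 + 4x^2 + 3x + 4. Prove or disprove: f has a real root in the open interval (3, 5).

f(3) = 22 and f(5) = -6, which have opposite signs.
As a polynomial, f is continuous on every closed interval.
By the Intermediate Value Theorem, f takes the value 0 somewhere in the open interval.

Yes, f has a root in the interval.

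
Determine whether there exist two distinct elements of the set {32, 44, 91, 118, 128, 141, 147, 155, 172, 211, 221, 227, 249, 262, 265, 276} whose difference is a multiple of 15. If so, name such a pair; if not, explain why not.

Yes: 32 and 227.

32 mod 15 = 2 and 227 mod 15 = 2, so 227 − 32 = 195 = 13·15.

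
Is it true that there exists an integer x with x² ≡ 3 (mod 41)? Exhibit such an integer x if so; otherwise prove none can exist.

No such integer exists.

Apply Euler's criterion with the prime 41: 3 is a quadratic residue iff 3^20 ≡ 1 (mod 41), and a non-residue iff it is ≡ −1.
Squaring successively (mod 41): 3^2 = 9 ≡ 9; 3^4 ≡ 9² = 81 ≡ 40; 3^8 ≡ 40² = 1600 ≡ 1; 3^16 ≡ 1² = 1 ≡ 1.
Since 20 = 16 + 4, 3^20 ≡ 1 · 40; multiplying out mod 41: 1·40 = 40 ≡ 40. Thus 3^20 ≡ 40 ≡ −1 (mod 41).
By Euler's criterion 3 is a quadratic non-residue mod 41: no x satisfies x² ≡ 3 (mod 41).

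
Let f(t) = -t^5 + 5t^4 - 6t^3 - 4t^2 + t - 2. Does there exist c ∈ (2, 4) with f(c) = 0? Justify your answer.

f(2) = -16 and f(4) = -190, both negative, so a sign-change argument is unavailable; we show f keeps this sign on the whole interval.
Shift to the endpoint 2: with t = 2 + u (0 < u < 2), one computes f(2 + u) = -u^5 - 5u^4 - 6u^3 - 7u - 16.
All 5 nonzero coefficients of this polynomial in u are negative; hence for u > 0 the value is a sum of negative terms (the constant -16 among them).
So f is strictly negative on (2, 4); no root exists in the interval.

f has no root in that interval.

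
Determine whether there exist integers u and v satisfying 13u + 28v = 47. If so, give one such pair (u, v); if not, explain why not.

13 and 28 are coprime, so 13u + 28v ranges over all of ℤ.
Dividing repeatedly: 28 = 2·13 + 2, 13 = 6·2 + 1, 2 = 2·1 + 0.
Back-substituting, 1 = 13 − 6·2 = 13 − 6·(28 − 2·13) = −6·28 + 13·13; that is, 13·13 + 28·(-6) = 1.
Scaling by 47 gives the particular solution (u, v) = (611, -282).
Subtracting 21·28 from u and adding 21·13 to v gives the tidier solution (23, -9).
Check: 13·23 + 28·(-9) = 299 − 252 = 47. ✓

u = 23, v = -9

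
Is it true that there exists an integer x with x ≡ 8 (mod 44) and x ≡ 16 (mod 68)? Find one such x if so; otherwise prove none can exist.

x = 492

The moduli are not coprime: gcd(44, 68) = 4. Compatibility requires 4 ∣ (16 − 8) = 8, which holds, so solutions exist.
Put x = 8 + 44t, so we need 44t ≡ 8 (mod 68), equivalently (divide by 4) 11t ≡ 2 (mod 17).
Since 11·14 = 154 = 9·17 + 1, the inverse of 11 mod 17 is 14.
Therefore t ≡ 14·2 = 28 ≡ 11 (mod 17).
Then x = 8 + 44·11 = 492.
Verify: 492 = 11·44 + 8 and 492 = 7·68 + 16. ✓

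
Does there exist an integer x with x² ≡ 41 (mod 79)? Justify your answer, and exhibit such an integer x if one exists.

No, no such integer exists.

79 is prime, so by Euler's criterion 41 is a square mod 79 iff 41^((79−1)/2) = 41^39 ≡ 1 (mod 79).
Repeated squaring mod 79: 41^2 = 1681 ≡ 22; 41^4 ≡ 22² = 484 ≡ 10; 41^8 ≡ 10² = 100 ≡ 21; 41^16 ≡ 21² = 441 ≡ 46; 41^32 ≡ 46² = 2116 ≡ 62.
Since 39 = 32 + 4 + 2 + 1, 41^39 ≡ 62 · 10 · 22 · 41; multiplying out mod 79: 62·10 = 620 ≡ 67, then 67·22 = 1474 ≡ 52, then 52·41 = 2132 ≡ 78. Thus 41^39 ≡ 78 ≡ −1 (mod 79).
By Euler's criterion 41 is a quadratic non-residue mod 79: no x satisfies x² ≡ 41 (mod 79).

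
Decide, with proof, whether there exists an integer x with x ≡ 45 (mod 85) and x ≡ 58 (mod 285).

gcd(85, 285) = 5. If x ≡ 45 (mod 85) and x ≡ 58 (mod 285), then x ≡ 45 (mod 5) and x ≡ 58 (mod 5).
But 45 mod 5 = 0 while 58 mod 5 = 3, a contradiction.
Hence the system has no solution.

No such integer exists.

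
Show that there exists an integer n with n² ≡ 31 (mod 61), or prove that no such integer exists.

No, no such integer exists.

61 is prime, so by Euler's criterion 31 is a square mod 61 iff 31^((61−1)/2) = 31^30 ≡ 1 (mod 61).
Repeated squaring mod 61: 31^2 = 961 ≡ 46; 31^4 ≡ 46² = 2116 ≡ 42; 31^8 ≡ 42² = 1764 ≡ 56; 31^16 ≡ 56² = 3136 ≡ 25.
Since 30 = 16 + 8 + 4 + 2, 31^30 ≡ 25 · 56 · 42 · 46; multiplying out mod 61: 25·56 = 1400 ≡ 58, then 58·42 = 2436 ≡ 57, then 57·46 = 2622 ≡ 60. Thus 31^30 ≡ 60 ≡ −1 (mod 61).
The value −1 means 31 is a non-residue modulo 61, so n² ≡ 31 (mod 61) is impossible.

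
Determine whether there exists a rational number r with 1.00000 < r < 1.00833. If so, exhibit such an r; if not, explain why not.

Multiplying by 121: 121·1.00000 = 121.00000 and 121·1.00833 = 122.00793, so the integer 122 lies strictly between them.
Hence 122/121 is a rational number with 1.00000 < 122/121 < 1.00833.

r = 122/121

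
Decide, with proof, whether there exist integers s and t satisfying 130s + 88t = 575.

No, no such integers exist.

Both 130 and 88 are divisible by gcd(130, 88) = 2, hence so is any combination 130s + 88t.
But 575 is not a multiple of 2 (it leaves remainder 1).
Hence no integers s, t satisfy the equation.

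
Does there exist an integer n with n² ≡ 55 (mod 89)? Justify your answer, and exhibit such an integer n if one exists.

n = 77 works: 77² = 5929, and 5929 − 55 = 5874 = 66·89.

n = 77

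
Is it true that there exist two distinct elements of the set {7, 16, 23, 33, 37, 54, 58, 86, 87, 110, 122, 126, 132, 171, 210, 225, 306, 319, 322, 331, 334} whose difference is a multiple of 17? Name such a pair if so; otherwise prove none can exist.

The pair (7, 58) works.

7 mod 17 = 7 and 58 mod 17 = 7, so 58 − 7 = 51 = 3·17.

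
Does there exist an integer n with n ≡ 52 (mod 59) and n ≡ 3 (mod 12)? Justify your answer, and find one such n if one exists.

gcd(59, 12) = 1, so the Chinese Remainder Theorem guarantees exactly one residue class mod 708 satisfying both.
Any solution of the first congruence is n = 52 + 59t; substituting into the second, 59t ≡ 3 − 52 ≡ 11 (mod 12).
59 ≡ 11 (mod 12), so this reads 11t ≡ 11 (mod 12). Note 11·11 = 121 ≡ 1 (mod 12) (as 121 − 1 = 10·12), so 11⁻¹ ≡ 11.
Therefore t ≡ 11·11 = 121 ≡ 1 (mod 12).
Taking t = 1 gives n = 52 + 59·1 = 111.
Check: 111 mod 59 = 52, 111 mod 12 = 3. ✓

n = 111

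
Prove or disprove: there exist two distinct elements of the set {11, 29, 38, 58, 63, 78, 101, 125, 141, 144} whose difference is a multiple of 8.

The pair (29, 101) works.

Both 29 and 101 leave remainder 5 on division by 8; their difference 72 = 9·8 is a multiple of 8.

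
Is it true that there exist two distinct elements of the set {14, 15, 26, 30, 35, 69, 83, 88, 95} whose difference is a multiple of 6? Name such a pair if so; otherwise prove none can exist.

14 and 26 are such a pair.

Both 14 and 26 leave remainder 2 on division by 6; their difference 12 = 2·6 is a multiple of 6.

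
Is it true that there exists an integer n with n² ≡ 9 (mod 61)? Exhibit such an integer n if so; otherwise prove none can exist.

n = 58 works: 58² = 3364, and 3364 − 9 = 3355 = 55·61.

n = 58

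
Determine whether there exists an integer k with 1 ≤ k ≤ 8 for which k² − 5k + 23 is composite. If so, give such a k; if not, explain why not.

No, no such integer k in that range exists.

The values for k = 1, 2, …, 8 are 19, 17, 17, 19, 23, 29, 37, 47, and each of these is prime.
So no value in the range makes the expression composite.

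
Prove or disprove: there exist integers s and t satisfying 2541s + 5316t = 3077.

There are no such integers.

Any value of 2541s + 5316t is a multiple of gcd(2541, 5316) = 3.
However 3077 leaves remainder 2 on division by 3.
So the equation is unsolvable over ℤ.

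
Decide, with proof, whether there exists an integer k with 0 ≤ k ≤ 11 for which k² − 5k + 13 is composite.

At k = 7: 7² − 5·7 + 13 = 27 = 3·9, which is composite.

k = 7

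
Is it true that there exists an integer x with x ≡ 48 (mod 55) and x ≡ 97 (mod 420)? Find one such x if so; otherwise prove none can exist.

Reduce both congruences modulo 5, which divides 55 and 420: they say x ≡ 48 (mod 5) and x ≡ 97 (mod 5).
However 48 ≡ 3 and 97 ≡ 2 (mod 5), and 3 ≠ 2.
Therefore no such x exists.

There is no such integer.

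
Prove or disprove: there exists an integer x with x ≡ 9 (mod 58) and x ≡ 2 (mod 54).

There is no such integer.

Both moduli are multiples of 2 = gcd(58, 54), so any solution would satisfy x ≡ 9 and x ≡ 2 modulo 2 simultaneously.
However 9 ≡ 1 and 2 ≡ 0 (mod 2), and 1 ≠ 0.
Therefore no such x exists.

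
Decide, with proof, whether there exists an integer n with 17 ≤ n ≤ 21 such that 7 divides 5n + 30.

There is no such integer n in that range.

The values of 5n + 30 for n = 17, 18, …, 21 are 115, 120, 125, 130, 135; reduced mod 7 these are 3, 1, 6, 4, 2.
The residue 0 does not occur, so no n in [17, 21] makes 5n + 30 a multiple of 7.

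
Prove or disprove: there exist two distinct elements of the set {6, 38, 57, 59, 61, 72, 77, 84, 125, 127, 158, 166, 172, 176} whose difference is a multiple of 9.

57 and 84 are such a pair.

Both 57 and 84 leave remainder 3 on division by 9; their difference 27 = 3·9 is a multiple of 9.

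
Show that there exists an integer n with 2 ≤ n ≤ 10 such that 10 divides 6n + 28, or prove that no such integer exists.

n = 2

Try n = 2: 6·2 + 28 = 40 = 4·10, which is divisible by 10.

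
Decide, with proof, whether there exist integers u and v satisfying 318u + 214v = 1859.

gcd(318, 214) = 2, so every integer of the form 318u + 214v is a multiple of 2.
But 1859 = 2·929 + 1, so 2 ∤ 1859.
Therefore 318u + 214v = 1859 has no solution in integers.

No, no such integers exist.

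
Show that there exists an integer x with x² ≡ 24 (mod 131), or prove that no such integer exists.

131 is prime, so by Euler's criterion 24 is a square mod 131 iff 24^((131−1)/2) = 24^65 ≡ 1 (mod 131).
Squaring successively (mod 131): 24^2 = 576 ≡ 52; 24^4 ≡ 52² = 2704 ≡ 84; 24^8 ≡ 84² = 7056 ≡ 113; 24^16 ≡ 113² = 12769 ≡ 62; 24^32 ≡ 62² = 3844 ≡ 45; 24^64 ≡ 45² = 2025 ≡ 60.
Since 65 = 64 + 1, 24^65 ≡ 60 · 24; multiplying out mod 131: 60·24 = 1440 ≡ 130. Thus 24^65 ≡ 130 ≡ −1 (mod 131).
The value −1 means 24 is a non-residue modulo 131, so x² ≡ 24 (mod 131) is impossible.

No such integer exists.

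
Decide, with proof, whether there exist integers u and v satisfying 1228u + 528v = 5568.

Since gcd(1228, 528) = 4 and 5568 = 4·1392, Bézout's identity guarantees a solution.
Dividing through by 4 reduces the equation to 307u + 132v = 1392.
Euclidean algorithm: 307 = 2·132 + 43, 132 = 3·43 + 3, 43 = 14·3 + 1, 3 = 3·1 + 0.
Working back up the chain: 1 = 43 − 14·3 = 43 − 14·(132 − 3·43) = −14·132 + 43·43 = −14·132 + 43·(307 − 2·132) = 43·307 − 100·132. So 307·43 + 132·(-100) = 1.
Times 1392: 307·59856 + 132·(-139200) = 1392, so (59856, -139200) solves it.
The general solution is u = 59856 + 132k, v = -139200 − 307k; taking k = -453 gives the smaller pair u = 60, v = -129.
Indeed 1228·60 + 528·(-129) = 73680 − 68112 = 5568.

u = 60, v = -129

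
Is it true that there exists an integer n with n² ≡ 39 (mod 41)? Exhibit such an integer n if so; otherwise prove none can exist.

n = 11 works: 11² = 121, and 121 − 39 = 82 = 2·41.

n = 11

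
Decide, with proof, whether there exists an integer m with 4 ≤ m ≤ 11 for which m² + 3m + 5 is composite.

At m = 7: 7² + 3·7 + 5 = 75 = 3·25, which is composite.

m = 7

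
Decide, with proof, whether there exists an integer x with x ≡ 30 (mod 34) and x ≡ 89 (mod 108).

No, no such integer exists.

Both moduli are multiples of 2 = gcd(34, 108), so any solution would satisfy x ≡ 30 and x ≡ 89 modulo 2 simultaneously.
However 30 ≡ 0 and 89 ≡ 1 (mod 2), and 0 ≠ 1.
So no integer satisfies both congruences.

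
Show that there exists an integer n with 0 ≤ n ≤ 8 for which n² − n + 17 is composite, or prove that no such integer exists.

There is no such integer n in that range.

The values for n = 0, 1, …, 8 are 17, 17, 19, 23, 29, 37, 47, 59, 73, and each of these is prime.
So no value in the range makes the expression composite.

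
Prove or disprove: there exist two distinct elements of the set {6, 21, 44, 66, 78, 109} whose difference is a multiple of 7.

There is no such pair.

Residues mod 7: 6↦6, 21↦0, 44↦2, 66↦3, 78↦1, 109↦4.
No residue repeats among the 6 elements, so no pair has difference ≡ 0 (mod 7).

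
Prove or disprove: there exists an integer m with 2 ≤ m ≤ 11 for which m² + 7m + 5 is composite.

m = 10

At m = 10: 10² + 7·10 + 5 = 175 = 5·35, which is composite.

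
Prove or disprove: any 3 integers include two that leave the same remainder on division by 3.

Take the 3 consecutive integers 6, 7, 8: their residues mod 3 are all distinct because 3 ≤ 3.
Hence this collection has no pair with equal remainders mod 3, disproving the claim.

No; for instance {6, 7, 8} is a counterexample.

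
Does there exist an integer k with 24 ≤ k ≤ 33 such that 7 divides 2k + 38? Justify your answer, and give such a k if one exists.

k = 30

For k = 24, 25, …, 29 the values 86, 88, 90, 92, 94, 96 are not multiples of 7. At k = 30 we get 2·30 + 38 = 98, and 98 = 7·14.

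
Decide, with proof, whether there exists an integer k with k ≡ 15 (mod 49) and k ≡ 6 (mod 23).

gcd(49, 23) = 1, so the Chinese Remainder Theorem guarantees exactly one residue class mod 1127 satisfying both.
Any solution of the first congruence is k = 15 + 49t; substituting into the second, 49t ≡ 6 − 15 ≡ 14 (mod 23).
49 ≡ 3 (mod 23), so this reads 3t ≡ 14 (mod 23). To invert 3 modulo 23: 23 = 7·3 + 2, 3 = 1·2 + 1, 2 = 2·1 + 0, and unwinding, 1 = 3 − 1·2 = 3 − (23 − 7·3) = −23 + 8·3. Thus 3⁻¹ ≡ 8 (mod 23).
Therefore t ≡ 8·14 = 112 ≡ 20 (mod 23).
With t = 20: k = 15 + 49·20 = 995.
Check: 995 mod 49 = 15, 995 mod 23 = 6. ✓

k = 995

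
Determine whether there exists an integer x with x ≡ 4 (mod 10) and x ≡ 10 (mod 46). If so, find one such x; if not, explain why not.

gcd(10, 46) = 2. A simultaneous solution exists iff 4 ≡ 10 (mod 2); here 4 mod 2 = 0 = 10 mod 2, so it does.
Put x = 4 + 10t, so we need 10t ≡ 6 (mod 46), equivalently (divide by 2) 5t ≡ 3 (mod 23).
Invert 5 mod 23 by the Euclidean algorithm: 23 = 4·5 + 3, 5 = 1·3 + 2, 3 = 1·2 + 1, 2 = 2·1 + 0; back-substituting, 1 = 3 − 1·2 = 3 − (5 − 1·3) = −5 + 2·3 = −5 + 2·(23 − 4·5) = 2·23 − 9·5. Hence 5·(-9) ≡ 1, so 5⁻¹ ≡ -9 ≡ 14 (mod 23).
Multiplying by 14: t ≡ 14·3 = 42 ≡ 19 (mod 23).
Then x = 4 + 10·19 = 194.
Check: 194 mod 10 = 4, 194 mod 46 = 10. ✓

x = 194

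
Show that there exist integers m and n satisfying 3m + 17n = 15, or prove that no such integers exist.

Since gcd(3, 17) = 1, every integer is an integer combination of 3 and 17.
Dividing repeatedly: 17 = 5·3 + 2, 3 = 1·2 + 1, 2 = 2·1 + 0.
Back-substituting, 1 = 3 − 1·2 = 3 − (17 − 5·3) = −17 + 6·3; that is, 3·6 + 17·(-1) = 1.
Scaling by 15 gives the particular solution (m, n) = (90, -15).
The general solution is m = 90 + 17k, n = -15 − 3k; taking k = -5 gives the smaller pair m = 5, n = 0.
Check: 3·5 + 17·0 = 15 + 0 = 15. ✓

m = 5, n = 0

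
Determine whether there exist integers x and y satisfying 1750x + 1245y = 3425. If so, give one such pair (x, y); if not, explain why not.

Every value of 1750x + 1245y is a multiple of gcd(1750, 1245) = 5; since 5 ∣ 3425, solutions exist.
Dividing through by 5 reduces the equation to 350x + 249y = 685.
Dividing repeatedly: 350 = 1·249 + 101, 249 = 2·101 + 47, 101 = 2·47 + 7, 47 = 6·7 + 5, 7 = 1·5 + 2, 5 = 2·2 + 1, 2 = 2·1 + 0.
Unwinding: 1 = 5 − 2·2 = 5 − 2·(7 − 1·5) = −2·7 + 3·5 = −2·7 + 3·(47 − 6·7) = 3·47 − 20·7 = 3·47 − 20·(101 − 2·47) = −20·101 + 43·47 = −20·101 + 43·(249 − 2·101) = 43·249 − 106·101 = 43·249 − 106·(350 − 1·249) = −106·350 + 149·249, i.e. 350·(-106) + 249·149 = 1.
Times 685: 350·(-72610) + 249·102065 = 685, so (-72610, 102065) solves it.
The general solution is x = -72610 + 249k, y = 102065 − 350k; taking k = 292 gives the smaller pair x = 98, y = -135.
Indeed 1750·98 + 1245·(-135) = 171500 − 168075 = 3425.

x = 98, y = -135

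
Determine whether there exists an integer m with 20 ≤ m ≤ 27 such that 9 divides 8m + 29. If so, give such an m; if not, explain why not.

m = 20 works, since 8·20 + 29 = 189 = 21·9.

m = 20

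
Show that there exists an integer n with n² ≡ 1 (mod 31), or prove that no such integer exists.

n = 30

Take n = 30. Then 30² = 900 = 29·31 + 1, so 30² ≡ 1 (mod 31).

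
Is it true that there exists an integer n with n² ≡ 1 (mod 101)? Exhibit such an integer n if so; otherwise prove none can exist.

n = 100

Take n = 100. Then 100² = 10000 = 99·101 + 1, so 100² ≡ 1 (mod 101).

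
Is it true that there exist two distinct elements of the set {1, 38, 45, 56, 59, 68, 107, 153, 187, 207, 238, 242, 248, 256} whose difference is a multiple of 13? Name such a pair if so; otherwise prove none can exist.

Yes: 1 and 248.

Reduce each element mod 13: 1↦1, 38↦12, 45↦6, 56↦4, 59↦7, 68↦3, 107↦3, 153↦10, 187↦5, 207↦12, 238↦4, 242↦8, 248↦1, 256↦9. The residue 1 repeats (at 1 and 248), and 248 − 1 = 247 = 19·13.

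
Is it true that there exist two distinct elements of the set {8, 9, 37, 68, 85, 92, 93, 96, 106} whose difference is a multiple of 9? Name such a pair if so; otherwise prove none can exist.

Residues mod 9: 8↦8, 9↦0, 37↦1, 68↦5, 85↦4, 92↦2, 93↦3, 96↦6, 106↦7.
These 9 residues are pairwise different, hence no difference of two elements is divisible by 9.

No such pair exists.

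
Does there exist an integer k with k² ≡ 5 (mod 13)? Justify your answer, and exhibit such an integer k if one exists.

Computing k² mod 13 for k = 0, 1, …, 6 (enough, by the symmetry k ↦ 13 − k) gives 0, 1, 4, 9, 3, 12, 10.
So the quadratic residues mod 13 are {0, 1, 3, 4, 9, 10, 12}, and 5 is not among them.
Therefore k² ≡ 5 (mod 13) has no solution.

There is no such integer.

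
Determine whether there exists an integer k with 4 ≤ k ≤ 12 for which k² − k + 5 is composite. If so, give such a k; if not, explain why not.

At k = 9: 9² − 9 + 5 = 77 = 7·11, which is composite.

k = 9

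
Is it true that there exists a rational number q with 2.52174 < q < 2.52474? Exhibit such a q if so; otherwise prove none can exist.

Look for a denominator N such that an integer falls strictly between N·2.52174 and N·2.52474. N = 21 works: 21·2.52174 = 52.95654 < 53 < 53.01954 = 21·2.52474.
Hence 53/21 is a rational number with 2.52174 < 53/21 < 2.52474.

q = 53/21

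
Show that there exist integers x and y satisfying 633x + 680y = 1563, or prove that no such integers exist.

x = 531, y = -492

633 and 680 are coprime, so 633x + 680y ranges over all of ℤ.
Dividing repeatedly: 680 = 1·633 + 47, 633 = 13·47 + 22, 47 = 2·22 + 3, 22 = 7·3 + 1, 3 = 3·1 + 0.
Back-substituting, 1 = 22 − 7·3 = 22 − 7·(47 − 2·22) = −7·47 + 15·22 = −7·47 + 15·(633 − 13·47) = 15·633 − 202·47 = 15·633 − 202·(680 − 1·633) = −202·680 + 217·633; that is, 633·217 + 680·(-202) = 1.
Multiplying through by 1563: x = 217·1563 = 339171, y = (-202)·1563 = -315726 is a solution.
The general solution is x = 339171 + 680k, y = -315726 − 633k; taking k = -498 gives the smaller pair x = 531, y = -492.
Check: 633·531 + 680·(-492) = 336123 − 334560 = 1563. ✓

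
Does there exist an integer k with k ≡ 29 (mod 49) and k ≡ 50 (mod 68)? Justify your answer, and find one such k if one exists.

k = 2430

gcd(49, 68) = 1, so the Chinese Remainder Theorem guarantees exactly one residue class mod 3332 satisfying both.
Any solution of the first congruence is k = 29 + 49t; substituting into the second, 49t ≡ 50 − 29 ≡ 21 (mod 68).
Note 49·25 = 1225 ≡ 1 (mod 68) (as 1225 − 1 = 18·68), so 49⁻¹ ≡ 25.
Multiplying by 25: t ≡ 25·21 = 525 ≡ 49 (mod 68).
Taking t = 49 gives k = 29 + 49·49 = 2430.
Indeed 2430 ≡ 29 (mod 49) and 2430 ≡ 50 (mod 68).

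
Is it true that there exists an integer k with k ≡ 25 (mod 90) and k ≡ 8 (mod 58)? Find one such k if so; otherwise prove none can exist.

No such integer exists.

Reduce both congruences modulo 2, which divides 90 and 58: they say k ≡ 25 (mod 2) and k ≡ 8 (mod 2).
However 25 ≡ 1 and 8 ≡ 0 (mod 2), and 1 ≠ 0.
Hence the system has no solution.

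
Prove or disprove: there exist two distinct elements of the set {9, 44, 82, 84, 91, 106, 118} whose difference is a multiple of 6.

Yes: 82 and 106.

Reduce each element mod 6: 9↦3, 44↦2, 82↦4, 84↦0, 91↦1, 106↦4, 118↦4. The residue 4 repeats (at 82 and 106), and 106 − 82 = 24 = 4·6.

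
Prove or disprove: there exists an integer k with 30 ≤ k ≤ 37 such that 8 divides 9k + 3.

k = 37

Scanning upward from k = 30 gives 273, 282, 291, 300, 309, 318, 327, none divisible by 8. At k = 37 we get 9·37 + 3 = 336, and 336 = 8·42.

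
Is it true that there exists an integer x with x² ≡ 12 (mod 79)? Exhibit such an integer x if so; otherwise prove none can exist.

No such integer exists.

Apply Euler's criterion with the prime 79: 12 is a quadratic residue iff 12^39 ≡ 1 (mod 79), and a non-residue iff it is ≡ −1.
Squaring successively (mod 79): 12^2 = 144 ≡ 65; 12^4 ≡ 65² = 4225 ≡ 38; 12^8 ≡ 38² = 1444 ≡ 22; 12^16 ≡ 22² = 484 ≡ 10; 12^32 ≡ 10² = 100 ≡ 21.
Since 39 = 32 + 4 + 2 + 1, 12^39 ≡ 21 · 38 · 65 · 12; multiplying out mod 79: 21·38 = 798 ≡ 8, then 8·65 = 520 ≡ 46, then 46·12 = 552 ≡ 78. Thus 12^39 ≡ 78 ≡ −1 (mod 79).
The value −1 means 12 is a non-residue modulo 79, so x² ≡ 12 (mod 79) is impossible.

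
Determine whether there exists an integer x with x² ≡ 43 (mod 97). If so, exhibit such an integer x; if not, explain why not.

x = 25

Take x = 25. Then 25² = 625 = 6·97 + 43, so 25² ≡ 43 (mod 97).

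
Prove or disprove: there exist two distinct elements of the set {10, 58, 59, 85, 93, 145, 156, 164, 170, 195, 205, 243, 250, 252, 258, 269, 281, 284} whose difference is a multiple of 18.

Residues mod 18: 10↦10, 58↦4, 59↦5, 85↦13, 93↦3, 145↦1, 156↦12, 164↦2, 170↦8, 195↦15, 205↦7, 243↦9, 250↦16, 252↦0, 258↦6, 269↦17, 281↦11, 284↦14.
These 18 residues are pairwise different, hence no difference of two elements is divisible by 18.

No such pair exists.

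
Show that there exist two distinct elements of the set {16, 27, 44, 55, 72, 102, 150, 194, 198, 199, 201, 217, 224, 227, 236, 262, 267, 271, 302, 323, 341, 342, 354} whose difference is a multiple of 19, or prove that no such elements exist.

Reduce each element mod 19: 16↦16, 27↦8, 44↦6, 55↦17, 72↦15, 102↦7, 150↦17, 194↦4, 198↦8, 199↦9, 201↦11, 217↦8, 224↦15, 227↦18, 236↦8, 262↦15, 267↦1, 271↦5, 302↦17, 323↦0, 341↦18, 342↦0, 354↦12. The residue 8 repeats (at 27 and 198), and 198 − 27 = 171 = 9·19.

27 and 198 are such a pair.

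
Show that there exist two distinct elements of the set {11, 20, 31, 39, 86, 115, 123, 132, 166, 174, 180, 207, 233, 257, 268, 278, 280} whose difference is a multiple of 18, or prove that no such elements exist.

Residues mod 18: 11↦11, 20↦2, 31↦13, 39↦3, 86↦14, 115↦7, 123↦15, 132↦6, 166↦4, 174↦12, 180↦0, 207↦9, 233↦17, 257↦5, 268↦16, 278↦8, 280↦10.
No residue repeats among the 17 elements, so no pair has difference ≡ 0 (mod 18).

No such pair exists.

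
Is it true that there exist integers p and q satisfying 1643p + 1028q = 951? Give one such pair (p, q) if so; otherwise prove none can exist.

Since gcd(1643, 1028) = 1, every integer is an integer combination of 1643 and 1028.
Euclidean algorithm: 1643 = 1·1028 + 615, 1028 = 1·615 + 413, 615 = 1·413 + 202, 413 = 2·202 + 9, 202 = 22·9 + 4, 9 = 2·4 + 1, 4 = 4·1 + 0.
Back-substituting, 1 = 9 − 2·4 = 9 − 2·(202 − 22·9) = −2·202 + 45·9 = −2·202 + 45·(413 − 2·202) = 45·413 − 92·202 = 45·413 − 92·(615 − 1·413) = −92·615 + 137·413 = −92·615 + 137·(1028 − 1·615) = 137·1028 − 229·615 = 137·1028 − 229·(1643 − 1·1028) = −229·1643 + 366·1028; that is, 1643·(-229) + 1028·366 = 1.
Multiplying through by 951: p = (-229)·951 = -217779, q = 366·951 = 348066 is a solution.
The general solution is p = -217779 + 1028k, q = 348066 − 1643k; taking k = 212 gives the smaller pair p = 157, q = -250.
Indeed 1643·157 + 1028·(-250) = 257951 − 257000 = 951.

p = 157, q = -250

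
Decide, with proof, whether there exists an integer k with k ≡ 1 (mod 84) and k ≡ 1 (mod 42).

k = 1

Here gcd(84, 42) = 42, and both 1 and 1 leave remainder 1 mod 42, so the system is consistent.
The smallest candidate k = 1 works directly: 1 ≡ 1 (mod 42).
Check: 1 mod 84 = 1, 1 mod 42 = 1. ✓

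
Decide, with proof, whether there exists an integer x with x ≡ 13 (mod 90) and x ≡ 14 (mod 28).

No, no such integer exists.

Both moduli are multiples of 2 = gcd(90, 28), so any solution would satisfy x ≡ 13 and x ≡ 14 modulo 2 simultaneously.
These are incompatible: 13 − 14 = -1 is not divisible by 2.
Therefore no such x exists.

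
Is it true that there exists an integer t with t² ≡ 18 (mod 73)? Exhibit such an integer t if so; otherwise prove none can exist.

t = 50

t = 50 works: 50² = 2500, and 2500 − 18 = 2482 = 34·73.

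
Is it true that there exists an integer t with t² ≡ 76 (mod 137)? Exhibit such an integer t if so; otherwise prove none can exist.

t = 79 works: 79² = 6241, and 6241 − 76 = 6165 = 45·137.

t = 79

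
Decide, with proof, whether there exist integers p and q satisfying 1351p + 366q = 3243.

p = 279, q = -1021

Since gcd(1351, 366) = 1, every integer is an integer combination of 1351 and 366.
Dividing repeatedly: 1351 = 3·366 + 253, 366 = 1·253 + 113, 253 = 2·113 + 27, 113 = 4·27 + 5, 27 = 5·5 + 2, 5 = 2·2 + 1, 2 = 2·1 + 0.
Working back up the chain: 1 = 5 − 2·2 = 5 − 2·(27 − 5·5) = −2·27 + 11·5 = −2·27 + 11·(113 − 4·27) = 11·113 − 46·27 = 11·113 − 46·(253 − 2·113) = −46·253 + 103·113 = −46·253 + 103·(366 − 1·253) = 103·366 − 149·253 = 103·366 − 149·(1351 − 3·366) = −149·1351 + 550·366. So 1351·(-149) + 366·550 = 1.
Scaling by 3243 gives the particular solution (p, q) = (-483207, 1783650).
The general solution is p = -483207 + 366k, q = 1783650 − 1351k; taking k = 1321 gives the smaller pair p = 279, q = -1021.
Indeed 1351·279 + 366·(-1021) = 376929 − 373686 = 3243.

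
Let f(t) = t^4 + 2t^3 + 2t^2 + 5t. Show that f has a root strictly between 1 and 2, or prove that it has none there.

The endpoint values f(1) = 10 and f(2) = 50 are both positive. Claim: f(t) > 0 for every t in (1, 2).
Shift to the endpoint 1: with t = 1 + u (0 < u < 1), one computes f(1 + u) = u^4 + 6u^3 + 14u^2 + 19u + 10.
The nonzero coefficients here are all positive, so for u > 0 every term is positive (or zero), and the constant term 10 is strictly positive.
So f is strictly positive on (1, 2); no root exists in the interval.

f has no root in that interval.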